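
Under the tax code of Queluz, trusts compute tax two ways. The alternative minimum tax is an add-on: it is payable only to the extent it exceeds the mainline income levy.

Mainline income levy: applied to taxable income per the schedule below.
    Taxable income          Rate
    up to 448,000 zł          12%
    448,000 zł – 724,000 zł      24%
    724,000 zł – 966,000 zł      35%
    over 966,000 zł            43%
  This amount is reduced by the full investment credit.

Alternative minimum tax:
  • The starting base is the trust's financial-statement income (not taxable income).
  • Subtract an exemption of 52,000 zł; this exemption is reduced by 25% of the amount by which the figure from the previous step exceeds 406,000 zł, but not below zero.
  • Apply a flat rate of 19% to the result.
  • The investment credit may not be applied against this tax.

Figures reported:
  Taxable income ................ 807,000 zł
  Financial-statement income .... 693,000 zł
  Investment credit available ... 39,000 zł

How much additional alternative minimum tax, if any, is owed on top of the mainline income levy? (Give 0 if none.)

21,620 zł

Mainline income levy:
  448,000 zł × 12% = 53,760 zł
  276,000 zł × 24% = 66,240 zł
  83,000 zł × 35% = 29,050 zł
  → 149,050 zł
  Less investment credit 39,000 zł → 110,050 zł

Alternative minimum tax:
  Base (financial-statement income): 693,000 zł
  Exemption: 25% × (693,000 zł − 406,000 zł) = 71,750 zł ≥ 52,000 zł, so the exemption is fully phased out
  Base: 693,000 zł − 0 zł = 693,000 zł
  693,000 zł × 19% = 131,670 zł

Excess of alternative minimum tax over mainline income levy: 131,670 zł − 110,050 zł = 21,620 zł.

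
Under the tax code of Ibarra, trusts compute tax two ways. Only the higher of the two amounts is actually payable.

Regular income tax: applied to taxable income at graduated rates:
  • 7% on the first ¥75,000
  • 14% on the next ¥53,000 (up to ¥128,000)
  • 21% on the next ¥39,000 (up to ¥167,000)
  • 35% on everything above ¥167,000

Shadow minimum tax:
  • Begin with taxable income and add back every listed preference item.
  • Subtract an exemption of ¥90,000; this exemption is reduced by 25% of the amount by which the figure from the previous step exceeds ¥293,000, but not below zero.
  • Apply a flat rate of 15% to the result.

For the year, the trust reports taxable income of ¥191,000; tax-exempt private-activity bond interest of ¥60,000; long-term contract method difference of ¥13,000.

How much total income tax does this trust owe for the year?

Shadow minimum tax:
  Adjusted income: ¥191,000 + ¥60,000 + ¥13,000 = ¥264,000
  Exemption: ¥264,000 ≤ ¥293,000, so full ¥90,000 applies
  Base: ¥264,000 − ¥90,000 = ¥174,000
  ¥174,000 × 15% = ¥26,100

Regular income tax:
  ¥75,000 × 7% = ¥5,250
  ¥53,000 × 14% = ¥7,420
  ¥39,000 × 21% = ¥8,190
  ¥24,000 × 35% = ¥8,400
  → ¥29,260

¥29,260 > ¥26,100, so the regular income tax governs.

¥29,260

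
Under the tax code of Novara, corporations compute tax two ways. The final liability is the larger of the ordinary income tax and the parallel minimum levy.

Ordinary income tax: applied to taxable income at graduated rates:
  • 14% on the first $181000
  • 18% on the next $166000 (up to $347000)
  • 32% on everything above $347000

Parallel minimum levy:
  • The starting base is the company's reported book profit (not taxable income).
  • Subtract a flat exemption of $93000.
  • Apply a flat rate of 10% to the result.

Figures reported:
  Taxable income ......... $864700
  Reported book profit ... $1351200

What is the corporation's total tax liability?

$220884

Ordinary income tax:
  $181000 × 14% = $25340
  $166000 × 18% = $29880
  $517700 × 32% = $165664
  → $220884

Parallel minimum levy:
  Base (reported book profit): $1351200
  Less exemption $93000 → base $1258200
  $1258200 × 10% = $125820

$220884 > $125820, so the ordinary income tax governs.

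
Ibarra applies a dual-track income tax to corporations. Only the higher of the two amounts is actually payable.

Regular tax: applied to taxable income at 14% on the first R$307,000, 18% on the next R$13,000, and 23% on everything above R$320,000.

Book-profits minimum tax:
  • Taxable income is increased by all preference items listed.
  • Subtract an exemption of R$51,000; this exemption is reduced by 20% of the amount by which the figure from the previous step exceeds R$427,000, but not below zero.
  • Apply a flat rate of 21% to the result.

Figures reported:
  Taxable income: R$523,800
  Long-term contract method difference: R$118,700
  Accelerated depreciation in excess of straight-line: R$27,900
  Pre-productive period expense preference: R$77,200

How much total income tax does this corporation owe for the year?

R$156,996

Book-profits minimum tax:
  Adjusted income: R$523,800 + R$118,700 + R$27,900 + R$77,200 = R$747,600
  Exemption: 20% × (R$747,600 − R$427,000) = R$64,120 ≥ R$51,000, so the exemption is fully phased out
  Base: R$747,600 − R$0 = R$747,600
  R$747,600 × 21% = R$156,996

Regular tax:
  R$307,000 × 14% = R$42,980
  R$13,000 × 18% = R$2,340
  R$203,800 × 23% = R$46,874
  → R$92,194

R$156,996 > R$92,194, so the book-profits minimum tax is the binding amount.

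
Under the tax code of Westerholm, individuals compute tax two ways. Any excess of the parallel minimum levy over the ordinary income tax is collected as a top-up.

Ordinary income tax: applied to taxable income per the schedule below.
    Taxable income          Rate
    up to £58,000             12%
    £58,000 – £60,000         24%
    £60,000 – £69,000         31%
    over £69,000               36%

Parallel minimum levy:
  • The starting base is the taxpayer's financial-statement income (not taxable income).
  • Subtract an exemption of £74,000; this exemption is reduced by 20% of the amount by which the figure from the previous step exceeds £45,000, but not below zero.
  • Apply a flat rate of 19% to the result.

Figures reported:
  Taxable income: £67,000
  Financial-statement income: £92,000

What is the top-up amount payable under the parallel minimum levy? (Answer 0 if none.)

Ordinary income tax:
  £58,000 × 12% = £6,960
  £2,000 × 24% = £480
  £7,000 × 31% = £2,170
  → £9,610

Parallel minimum levy:
  Base (financial-statement income): £92,000
  Exemption: £74,000 − 20% × (£92,000 − £45,000) = £74,000 − £9,400 = £64,600
  Base: £92,000 − £64,600 = £27,400
  £27,400 × 19% = £5,206

£5,206 ≤ £9,610, so no add-on is due.

£0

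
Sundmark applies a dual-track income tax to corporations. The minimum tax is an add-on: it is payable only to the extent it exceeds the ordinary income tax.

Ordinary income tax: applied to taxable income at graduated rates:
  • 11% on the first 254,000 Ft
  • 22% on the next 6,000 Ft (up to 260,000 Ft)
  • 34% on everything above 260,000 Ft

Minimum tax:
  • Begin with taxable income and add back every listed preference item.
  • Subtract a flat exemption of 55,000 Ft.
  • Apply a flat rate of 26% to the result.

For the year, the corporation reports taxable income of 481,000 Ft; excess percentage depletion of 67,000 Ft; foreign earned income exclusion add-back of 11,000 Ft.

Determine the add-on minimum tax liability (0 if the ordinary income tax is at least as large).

26,640 Ft

Ordinary income tax:
  254,000 Ft × 11% = 27,940 Ft
  6,000 Ft × 22% = 1,320 Ft
  221,000 Ft × 34% = 75,140 Ft
  → 104,400 Ft

Minimum tax:
  Adjusted income: 481,000 Ft + 67,000 Ft + 11,000 Ft = 559,000 Ft
  Less exemption 55,000 Ft → base 504,000 Ft
  504,000 Ft × 26% = 131,040 Ft

Excess of minimum tax over ordinary income tax: 131,040 Ft − 104,400 Ft = 26,640 Ft.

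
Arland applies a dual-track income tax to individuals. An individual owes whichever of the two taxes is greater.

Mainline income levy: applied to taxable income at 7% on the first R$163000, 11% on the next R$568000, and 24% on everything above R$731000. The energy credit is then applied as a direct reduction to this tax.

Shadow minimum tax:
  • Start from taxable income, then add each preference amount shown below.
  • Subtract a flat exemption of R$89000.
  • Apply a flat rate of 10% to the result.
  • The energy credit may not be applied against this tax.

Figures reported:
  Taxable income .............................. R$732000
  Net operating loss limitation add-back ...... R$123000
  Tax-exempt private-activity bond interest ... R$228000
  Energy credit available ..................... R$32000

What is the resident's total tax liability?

Shadow minimum tax:
  Adjusted income: R$732000 + R$123000 + R$228000 = R$1083000
  Less exemption R$89000 → base R$994000
  R$994000 × 10% = R$99400

Mainline income levy:
  R$163000 × 7% = R$11410
  R$568000 × 11% = R$62480
  R$1000 × 24% = R$240
  → R$74130
  Less energy credit R$32000 → R$42130

R$99400 > R$42130, so the shadow minimum tax is the binding amount.

R$99400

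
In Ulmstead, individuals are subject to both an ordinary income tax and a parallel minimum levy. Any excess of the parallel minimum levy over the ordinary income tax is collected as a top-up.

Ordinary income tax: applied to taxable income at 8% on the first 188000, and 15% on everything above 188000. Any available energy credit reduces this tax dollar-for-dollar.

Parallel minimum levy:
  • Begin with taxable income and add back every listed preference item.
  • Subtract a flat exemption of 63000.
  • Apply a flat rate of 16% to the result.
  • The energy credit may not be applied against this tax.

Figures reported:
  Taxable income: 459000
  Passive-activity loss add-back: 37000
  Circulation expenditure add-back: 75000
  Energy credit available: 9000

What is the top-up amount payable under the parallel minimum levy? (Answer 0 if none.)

34590

Ordinary income tax:
  188000 × 8% = 15040
  271000 × 15% = 40650
  → 55690
  Less energy credit 9000 → 46690

Parallel minimum levy:
  Adjusted income: 459000 + 37000 + 75000 = 571000
  Less exemption 63000 → base 508000
  508000 × 16% = 81280

Excess of parallel minimum levy over ordinary income tax: 81280 − 46690 = 34590.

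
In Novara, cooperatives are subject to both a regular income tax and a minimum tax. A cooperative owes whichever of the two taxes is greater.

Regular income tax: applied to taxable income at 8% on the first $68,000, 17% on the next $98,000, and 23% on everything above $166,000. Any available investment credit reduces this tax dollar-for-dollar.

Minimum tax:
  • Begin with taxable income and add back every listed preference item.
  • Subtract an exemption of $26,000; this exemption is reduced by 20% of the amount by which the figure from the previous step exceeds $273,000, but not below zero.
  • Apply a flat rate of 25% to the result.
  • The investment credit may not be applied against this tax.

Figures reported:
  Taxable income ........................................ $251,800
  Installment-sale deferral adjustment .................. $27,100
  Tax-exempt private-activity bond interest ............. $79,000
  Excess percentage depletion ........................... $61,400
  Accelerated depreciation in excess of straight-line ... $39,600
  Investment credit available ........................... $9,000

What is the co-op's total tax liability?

Regular income tax:
  $68,000 × 8% = $5,440
  $98,000 × 17% = $16,660
  $85,800 × 23% = $19,734
  → $41,834
  Less investment credit $9,000 → $32,834

Minimum tax:
  Adjusted income: $251,800 + $27,100 + $79,000 + $61,400 + $39,600 = $458,900
  Exemption: 20% × ($458,900 − $273,000) = $37,180 ≥ $26,000, so the exemption is fully phased out
  Base: $458,900 − $0 = $458,900
  $458,900 × 25% = $114,725

$114,725 > $32,834, so the minimum tax is the binding amount.

$114,725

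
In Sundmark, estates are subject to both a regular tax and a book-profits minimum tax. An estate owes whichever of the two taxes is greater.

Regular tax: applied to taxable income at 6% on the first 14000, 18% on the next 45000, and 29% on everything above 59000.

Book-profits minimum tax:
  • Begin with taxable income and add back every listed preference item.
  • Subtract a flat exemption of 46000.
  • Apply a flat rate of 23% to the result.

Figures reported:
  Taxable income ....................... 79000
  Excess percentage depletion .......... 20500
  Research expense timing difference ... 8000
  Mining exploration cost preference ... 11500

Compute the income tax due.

16790

Book-profits minimum tax:
  Adjusted income: 79000 + 20500 + 8000 + 11500 = 119000
  Less exemption 46000 → base 73000
  73000 × 23% = 16790

Regular tax:
  14000 × 6% = 840
  45000 × 18% = 8100
  20000 × 29% = 5800
  → 14740

16790 > 14740, so the book-profits minimum tax is the binding amount.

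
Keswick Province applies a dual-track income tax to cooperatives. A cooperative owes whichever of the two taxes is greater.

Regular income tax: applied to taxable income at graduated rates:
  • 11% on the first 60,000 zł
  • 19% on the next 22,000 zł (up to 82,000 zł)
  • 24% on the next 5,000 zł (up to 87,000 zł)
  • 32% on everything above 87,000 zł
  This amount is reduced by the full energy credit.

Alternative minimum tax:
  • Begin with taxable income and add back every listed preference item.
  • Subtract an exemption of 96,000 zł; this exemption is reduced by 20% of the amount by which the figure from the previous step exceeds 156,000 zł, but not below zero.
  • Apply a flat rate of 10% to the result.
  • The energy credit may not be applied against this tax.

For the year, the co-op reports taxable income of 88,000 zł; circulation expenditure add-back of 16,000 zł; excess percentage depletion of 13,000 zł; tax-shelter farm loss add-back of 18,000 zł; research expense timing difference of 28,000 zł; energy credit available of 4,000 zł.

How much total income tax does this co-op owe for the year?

Regular income tax:
  60,000 zł × 11% = 6,600 zł
  22,000 zł × 19% = 4,180 zł
  5,000 zł × 24% = 1,200 zł
  1,000 zł × 32% = 320 zł
  → 12,300 zł
  Less energy credit 4,000 zł → 8,300 zł

Alternative minimum tax:
  Adjusted income: 88,000 zł + 16,000 zł + 13,000 zł + 18,000 zł + 28,000 zł = 163,000 zł
  Exemption: 96,000 zł − 20% × (163,000 zł − 156,000 zł) = 96,000 zł − 1,400 zł = 94,600 zł
  Base: 163,000 zł − 94,600 zł = 68,400 zł
  68,400 zł × 10% = 6,840 zł

8,300 zł > 6,840 zł, so the regular income tax governs.

8,300 zł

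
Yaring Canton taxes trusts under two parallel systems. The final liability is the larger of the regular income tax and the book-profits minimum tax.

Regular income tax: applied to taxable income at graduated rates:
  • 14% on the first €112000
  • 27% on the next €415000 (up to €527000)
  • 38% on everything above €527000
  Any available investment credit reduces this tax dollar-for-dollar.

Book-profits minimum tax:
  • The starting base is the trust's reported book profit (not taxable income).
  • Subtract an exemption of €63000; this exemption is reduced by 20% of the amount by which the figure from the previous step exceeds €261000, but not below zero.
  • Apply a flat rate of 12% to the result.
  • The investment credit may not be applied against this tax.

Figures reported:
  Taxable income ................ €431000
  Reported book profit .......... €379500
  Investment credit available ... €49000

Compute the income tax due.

Regular income tax:
  €112000 × 14% = €15680
  €319000 × 27% = €86130
  → €101810
  Less investment credit €49000 → €52810

Book-profits minimum tax:
  Base (reported book profit): €379500
  Exemption: €63000 − 20% × (€379500 − €261000) = €63000 − €23700 = €39300
  Base: €379500 − €39300 = €340200
  €340200 × 12% = €40824

€52810 > €40824, so the regular income tax governs.

€52810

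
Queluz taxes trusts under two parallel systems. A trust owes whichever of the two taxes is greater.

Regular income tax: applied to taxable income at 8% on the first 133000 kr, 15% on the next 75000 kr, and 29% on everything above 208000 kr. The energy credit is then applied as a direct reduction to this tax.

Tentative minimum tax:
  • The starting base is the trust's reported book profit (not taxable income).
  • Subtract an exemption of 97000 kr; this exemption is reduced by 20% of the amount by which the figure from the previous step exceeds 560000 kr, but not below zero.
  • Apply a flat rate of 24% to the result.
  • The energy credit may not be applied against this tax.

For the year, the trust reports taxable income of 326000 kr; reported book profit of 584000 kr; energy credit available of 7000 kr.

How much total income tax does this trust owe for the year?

118032 kr

Tentative minimum tax:
  Base (reported book profit): 584000 kr
  Exemption: 97000 kr − 20% × (584000 kr − 560000 kr) = 97000 kr − 4800 kr = 92200 kr
  Base: 584000 kr − 92200 kr = 491800 kr
  491800 kr × 24% = 118032 kr

Regular income tax:
  133000 kr × 8% = 10640 kr
  75000 kr × 15% = 11250 kr
  118000 kr × 29% = 34220 kr
  → 56110 kr
  Less energy credit 7000 kr → 49110 kr

118032 kr > 49110 kr, so the tentative minimum tax is the binding amount.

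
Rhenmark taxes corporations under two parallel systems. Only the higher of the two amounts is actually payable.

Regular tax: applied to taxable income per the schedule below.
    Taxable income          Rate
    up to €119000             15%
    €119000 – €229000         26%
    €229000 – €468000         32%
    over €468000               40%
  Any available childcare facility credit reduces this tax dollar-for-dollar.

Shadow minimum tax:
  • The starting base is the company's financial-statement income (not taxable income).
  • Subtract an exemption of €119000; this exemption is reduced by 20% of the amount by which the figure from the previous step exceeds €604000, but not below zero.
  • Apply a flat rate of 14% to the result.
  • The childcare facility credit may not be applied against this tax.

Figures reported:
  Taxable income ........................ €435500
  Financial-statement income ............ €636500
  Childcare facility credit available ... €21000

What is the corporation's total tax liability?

€91530

Shadow minimum tax:
  Base (financial-statement income): €636500
  Exemption: €119000 − 20% × (€636500 − €604000) = €119000 − €6500 = €112500
  Base: €636500 − €112500 = €524000
  €524000 × 14% = €73360

Regular tax:
  €119000 × 15% = €17850
  €110000 × 26% = €28600
  €206500 × 32% = €66080
  → €112530
  Less childcare facility credit €21000 → €91530

€91530 > €73360, so the regular tax governs.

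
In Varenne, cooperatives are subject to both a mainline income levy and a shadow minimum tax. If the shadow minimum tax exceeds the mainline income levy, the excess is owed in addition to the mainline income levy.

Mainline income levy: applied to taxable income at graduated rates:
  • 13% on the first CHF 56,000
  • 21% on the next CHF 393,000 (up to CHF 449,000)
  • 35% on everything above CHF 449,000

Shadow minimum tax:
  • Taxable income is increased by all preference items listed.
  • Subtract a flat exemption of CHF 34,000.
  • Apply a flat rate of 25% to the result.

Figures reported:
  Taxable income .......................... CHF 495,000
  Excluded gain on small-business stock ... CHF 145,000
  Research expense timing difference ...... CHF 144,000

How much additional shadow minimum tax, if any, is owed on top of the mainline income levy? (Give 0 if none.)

CHF 81,590

Shadow minimum tax:
  Adjusted income: CHF 495,000 + CHF 145,000 + CHF 144,000 = CHF 784,000
  Less exemption CHF 34,000 → base CHF 750,000
  CHF 750,000 × 25% = CHF 187,500

Mainline income levy:
  CHF 56,000 × 13% = CHF 7,280
  CHF 393,000 × 21% = CHF 82,530
  CHF 46,000 × 35% = CHF 16,100
  → CHF 105,910

Excess of shadow minimum tax over mainline income levy: CHF 187,500 − CHF 105,910 = CHF 81,590.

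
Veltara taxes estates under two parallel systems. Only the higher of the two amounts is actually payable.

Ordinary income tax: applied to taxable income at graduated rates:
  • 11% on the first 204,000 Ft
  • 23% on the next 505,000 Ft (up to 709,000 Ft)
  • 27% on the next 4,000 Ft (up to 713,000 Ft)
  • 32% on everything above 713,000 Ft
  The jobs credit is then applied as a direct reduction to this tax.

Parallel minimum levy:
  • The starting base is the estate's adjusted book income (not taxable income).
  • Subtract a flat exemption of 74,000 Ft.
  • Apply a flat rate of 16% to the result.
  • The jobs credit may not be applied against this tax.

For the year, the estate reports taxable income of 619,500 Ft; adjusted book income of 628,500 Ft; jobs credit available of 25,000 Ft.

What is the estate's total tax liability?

93,005 Ft

Ordinary income tax:
  204,000 Ft × 11% = 22,440 Ft
  415,500 Ft × 23% = 95,565 Ft
  → 118,005 Ft
  Less jobs credit 25,000 Ft → 93,005 Ft

Parallel minimum levy:
  Base (adjusted book income): 628,500 Ft
  Less exemption 74,000 Ft → base 554,500 Ft
  554,500 Ft × 16% = 88,720 Ft

93,005 Ft > 88,720 Ft, so the ordinary income tax governs.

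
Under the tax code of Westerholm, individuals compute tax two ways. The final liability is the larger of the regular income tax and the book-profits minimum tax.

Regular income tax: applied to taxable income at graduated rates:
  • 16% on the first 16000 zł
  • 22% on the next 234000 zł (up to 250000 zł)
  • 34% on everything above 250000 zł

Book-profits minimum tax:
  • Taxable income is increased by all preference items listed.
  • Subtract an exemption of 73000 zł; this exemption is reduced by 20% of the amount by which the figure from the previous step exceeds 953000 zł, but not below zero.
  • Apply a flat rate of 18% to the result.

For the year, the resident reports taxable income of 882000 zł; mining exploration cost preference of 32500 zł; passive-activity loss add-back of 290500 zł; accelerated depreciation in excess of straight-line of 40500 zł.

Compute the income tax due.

Book-profits minimum tax:
  Adjusted income: 882000 zł + 32500 zł + 290500 zł + 40500 zł = 1245500 zł
  Exemption: 73000 zł − 20% × (1245500 zł − 953000 zł) = 73000 zł − 58500 zł = 14500 zł
  Base: 1245500 zł − 14500 zł = 1231000 zł
  1231000 zł × 18% = 221580 zł

Regular income tax:
  16000 zł × 16% = 2560 zł
  234000 zł × 22% = 51480 zł
  632000 zł × 34% = 214880 zł
  → 268920 zł

268920 zł > 221580 zł, so the regular income tax governs.

268920 zł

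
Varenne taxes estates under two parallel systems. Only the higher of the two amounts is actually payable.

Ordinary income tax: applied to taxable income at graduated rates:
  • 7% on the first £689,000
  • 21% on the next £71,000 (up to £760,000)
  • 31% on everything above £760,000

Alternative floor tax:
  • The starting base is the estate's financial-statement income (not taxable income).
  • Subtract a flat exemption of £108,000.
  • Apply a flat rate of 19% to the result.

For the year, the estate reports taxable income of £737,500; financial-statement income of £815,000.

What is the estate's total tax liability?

Alternative floor tax:
  Base (financial-statement income): £815,000
  Less exemption £108,000 → base £707,000
  £707,000 × 19% = £134,330

Ordinary income tax:
  £689,000 × 7% = £48,230
  £48,500 × 21% = £10,185
  → £58,415

£134,330 > £58,415, so the alternative floor tax is the binding amount.

£134,330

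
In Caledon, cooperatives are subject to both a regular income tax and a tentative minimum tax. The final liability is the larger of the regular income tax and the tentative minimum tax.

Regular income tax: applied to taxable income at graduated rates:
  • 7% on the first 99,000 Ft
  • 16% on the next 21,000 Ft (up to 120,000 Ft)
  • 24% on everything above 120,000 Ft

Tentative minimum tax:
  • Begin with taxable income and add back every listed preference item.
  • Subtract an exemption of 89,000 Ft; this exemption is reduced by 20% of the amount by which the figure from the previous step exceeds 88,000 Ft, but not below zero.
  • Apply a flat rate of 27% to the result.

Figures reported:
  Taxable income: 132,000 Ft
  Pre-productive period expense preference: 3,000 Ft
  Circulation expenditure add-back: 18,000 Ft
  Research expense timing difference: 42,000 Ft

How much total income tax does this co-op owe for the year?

34,398 Ft

Regular income tax:
  99,000 Ft × 7% = 6,930 Ft
  21,000 Ft × 16% = 3,360 Ft
  12,000 Ft × 24% = 2,880 Ft
  → 13,170 Ft

Tentative minimum tax:
  Adjusted income: 132,000 Ft + 3,000 Ft + 18,000 Ft + 42,000 Ft = 195,000 Ft
  Exemption: 89,000 Ft − 20% × (195,000 Ft − 88,000 Ft) = 89,000 Ft − 21,400 Ft = 67,600 Ft
  Base: 195,000 Ft − 67,600 Ft = 127,400 Ft
  127,400 Ft × 27% = 34,398 Ft

34,398 Ft > 13,170 Ft, so the tentative minimum tax is the binding amount.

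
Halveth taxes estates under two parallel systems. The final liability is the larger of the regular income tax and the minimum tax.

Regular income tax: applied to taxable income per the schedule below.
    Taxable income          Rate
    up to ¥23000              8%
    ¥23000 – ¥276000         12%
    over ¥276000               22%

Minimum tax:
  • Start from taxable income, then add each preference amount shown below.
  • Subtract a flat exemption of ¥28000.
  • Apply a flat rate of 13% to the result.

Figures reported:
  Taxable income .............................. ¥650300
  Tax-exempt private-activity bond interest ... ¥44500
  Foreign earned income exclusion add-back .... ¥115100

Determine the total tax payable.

¥114546

Minimum tax:
  Adjusted income: ¥650300 + ¥44500 + ¥115100 = ¥809900
  Less exemption ¥28000 → base ¥781900
  ¥781900 × 13% = ¥101647

Regular income tax:
  ¥23000 × 8% = ¥1840
  ¥253000 × 12% = ¥30360
  ¥374300 × 22% = ¥82346
  → ¥114546

¥114546 > ¥101647, so the regular income tax governs.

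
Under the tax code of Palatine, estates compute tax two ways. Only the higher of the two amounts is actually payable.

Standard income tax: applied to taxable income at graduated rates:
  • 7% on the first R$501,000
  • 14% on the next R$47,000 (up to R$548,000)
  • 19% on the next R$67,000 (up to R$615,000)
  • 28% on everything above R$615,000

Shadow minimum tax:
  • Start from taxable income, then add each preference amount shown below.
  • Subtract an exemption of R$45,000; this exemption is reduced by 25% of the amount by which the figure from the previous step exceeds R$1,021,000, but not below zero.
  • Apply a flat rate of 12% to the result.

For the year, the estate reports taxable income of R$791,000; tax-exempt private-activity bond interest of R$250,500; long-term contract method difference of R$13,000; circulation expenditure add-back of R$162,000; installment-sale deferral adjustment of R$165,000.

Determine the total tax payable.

Shadow minimum tax:
  Adjusted income: R$791,000 + R$250,500 + R$13,000 + R$162,000 + R$165,000 = R$1,381,500
  Exemption: 25% × (R$1,381,500 − R$1,021,000) = R$90,125 ≥ R$45,000, so the exemption is fully phased out
  Base: R$1,381,500 − R$0 = R$1,381,500
  R$1,381,500 × 12% = R$165,780

Standard income tax:
  R$501,000 × 7% = R$35,070
  R$47,000 × 14% = R$6,580
  R$67,000 × 19% = R$12,730
  R$176,000 × 28% = R$49,280
  → R$103,660

R$165,780 > R$103,660, so the shadow minimum tax is the binding amount.

R$165,780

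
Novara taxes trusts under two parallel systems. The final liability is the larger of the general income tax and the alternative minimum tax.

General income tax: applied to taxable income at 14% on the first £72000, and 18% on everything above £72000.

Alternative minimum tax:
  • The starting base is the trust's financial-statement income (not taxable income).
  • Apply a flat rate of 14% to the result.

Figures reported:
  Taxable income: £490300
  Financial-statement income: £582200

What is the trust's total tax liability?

General income tax:
  £72000 × 14% = £10080
  £418300 × 18% = £75294
  → £85374

Alternative minimum tax:
  Base (financial-statement income): £582200
  £582200 × 14% = £81508

£85374 > £81508, so the general income tax governs.

£85374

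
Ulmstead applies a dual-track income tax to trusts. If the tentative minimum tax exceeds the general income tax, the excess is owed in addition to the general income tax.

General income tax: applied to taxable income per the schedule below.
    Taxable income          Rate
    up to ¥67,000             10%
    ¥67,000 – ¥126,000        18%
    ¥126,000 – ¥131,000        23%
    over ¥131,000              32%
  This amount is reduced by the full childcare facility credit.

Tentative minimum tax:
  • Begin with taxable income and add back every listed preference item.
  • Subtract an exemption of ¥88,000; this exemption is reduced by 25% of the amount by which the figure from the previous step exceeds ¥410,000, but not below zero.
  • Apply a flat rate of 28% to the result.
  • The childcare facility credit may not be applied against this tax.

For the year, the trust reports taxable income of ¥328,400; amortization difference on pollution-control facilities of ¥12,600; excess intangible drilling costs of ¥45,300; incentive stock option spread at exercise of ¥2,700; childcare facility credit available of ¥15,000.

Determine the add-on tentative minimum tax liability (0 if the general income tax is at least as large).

Tentative minimum tax:
  Adjusted income: ¥328,400 + ¥12,600 + ¥45,300 + ¥2,700 = ¥389,000
  Exemption: ¥389,000 ≤ ¥410,000, so full ¥88,000 applies
  Base: ¥389,000 − ¥88,000 = ¥301,000
  ¥301,000 × 28% = ¥84,280

General income tax:
  ¥67,000 × 10% = ¥6,700
  ¥59,000 × 18% = ¥10,620
  ¥5,000 × 23% = ¥1,150
  ¥197,400 × 32% = ¥63,168
  → ¥81,638
  Less childcare facility credit ¥15,000 → ¥66,638

Excess of tentative minimum tax over general income tax: ¥84,280 − ¥66,638 = ¥17,642.

¥17,642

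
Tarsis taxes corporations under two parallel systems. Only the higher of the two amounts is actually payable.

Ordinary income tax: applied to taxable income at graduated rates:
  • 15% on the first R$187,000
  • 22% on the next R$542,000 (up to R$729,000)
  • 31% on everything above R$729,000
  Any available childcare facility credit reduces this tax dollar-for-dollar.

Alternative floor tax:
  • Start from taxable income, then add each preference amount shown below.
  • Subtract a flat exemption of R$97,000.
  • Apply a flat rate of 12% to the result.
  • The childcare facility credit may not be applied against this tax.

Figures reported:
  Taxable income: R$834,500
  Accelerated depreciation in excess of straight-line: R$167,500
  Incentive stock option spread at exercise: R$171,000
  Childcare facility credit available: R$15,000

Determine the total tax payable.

R$164,995

Ordinary income tax:
  R$187,000 × 15% = R$28,050
  R$542,000 × 22% = R$119,240
  R$105,500 × 31% = R$32,705
  → R$179,995
  Less childcare facility credit R$15,000 → R$164,995

Alternative floor tax:
  Adjusted income: R$834,500 + R$167,500 + R$171,000 = R$1,173,000
  Less exemption R$97,000 → base R$1,076,000
  R$1,076,000 × 12% = R$129,120

R$164,995 > R$129,120, so the ordinary income tax governs.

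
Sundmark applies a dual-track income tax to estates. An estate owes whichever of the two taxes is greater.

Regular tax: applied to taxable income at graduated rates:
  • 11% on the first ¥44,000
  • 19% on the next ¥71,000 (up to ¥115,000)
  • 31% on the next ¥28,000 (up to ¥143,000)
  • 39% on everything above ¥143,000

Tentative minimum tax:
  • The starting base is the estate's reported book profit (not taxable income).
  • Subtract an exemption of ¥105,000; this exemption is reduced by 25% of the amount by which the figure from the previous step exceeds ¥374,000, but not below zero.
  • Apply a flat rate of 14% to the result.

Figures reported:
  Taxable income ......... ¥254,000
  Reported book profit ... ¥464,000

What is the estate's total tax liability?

Tentative minimum tax:
  Base (reported book profit): ¥464,000
  Exemption: ¥105,000 − 25% × (¥464,000 − ¥374,000) = ¥105,000 − ¥22,500 = ¥82,500
  Base: ¥464,000 − ¥82,500 = ¥381,500
  ¥381,500 × 14% = ¥53,410

Regular tax:
  ¥44,000 × 11% = ¥4,840
  ¥71,000 × 19% = ¥13,490
  ¥28,000 × 31% = ¥8,680
  ¥111,000 × 39% = ¥43,290
  → ¥70,300

¥70,300 > ¥53,410, so the regular tax governs.

¥70,300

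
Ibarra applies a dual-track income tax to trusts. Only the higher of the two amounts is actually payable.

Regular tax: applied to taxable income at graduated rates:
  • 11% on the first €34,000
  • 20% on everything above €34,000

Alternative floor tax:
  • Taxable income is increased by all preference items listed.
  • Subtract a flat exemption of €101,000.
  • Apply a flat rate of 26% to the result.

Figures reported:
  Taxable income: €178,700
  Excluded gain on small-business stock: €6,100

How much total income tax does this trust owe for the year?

Regular tax:
  €34,000 × 11% = €3,740
  €144,700 × 20% = €28,940
  → €32,680

Alternative floor tax:
  Adjusted income: €178,700 + €6,100 = €184,800
  Less exemption €101,000 → base €83,800
  €83,800 × 26% = €21,788

€32,680 > €21,788, so the regular tax governs.

€32,680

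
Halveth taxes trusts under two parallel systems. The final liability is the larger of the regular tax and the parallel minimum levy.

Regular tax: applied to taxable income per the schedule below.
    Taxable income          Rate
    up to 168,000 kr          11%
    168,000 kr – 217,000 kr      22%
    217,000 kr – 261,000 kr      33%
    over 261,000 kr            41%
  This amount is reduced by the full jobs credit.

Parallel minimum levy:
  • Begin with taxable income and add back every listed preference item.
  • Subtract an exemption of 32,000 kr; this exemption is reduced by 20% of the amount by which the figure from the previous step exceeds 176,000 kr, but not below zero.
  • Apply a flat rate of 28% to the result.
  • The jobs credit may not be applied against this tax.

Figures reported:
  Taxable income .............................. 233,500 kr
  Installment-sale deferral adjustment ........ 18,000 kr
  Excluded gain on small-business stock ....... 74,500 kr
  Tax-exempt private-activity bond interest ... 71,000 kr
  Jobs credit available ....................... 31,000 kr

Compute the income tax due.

111,160 kr

Parallel minimum levy:
  Adjusted income: 233,500 kr + 18,000 kr + 74,500 kr + 71,000 kr = 397,000 kr
  Exemption: 20% × (397,000 kr − 176,000 kr) = 44,200 kr ≥ 32,000 kr, so the exemption is fully phased out
  Base: 397,000 kr − 0 kr = 397,000 kr
  397,000 kr × 28% = 111,160 kr

Regular tax:
  168,000 kr × 11% = 18,480 kr
  49,000 kr × 22% = 10,780 kr
  16,500 kr × 33% = 5,445 kr
  → 34,705 kr
  Less jobs credit 31,000 kr → 3,705 kr

111,160 kr > 3,705 kr, so the parallel minimum levy is the binding amount.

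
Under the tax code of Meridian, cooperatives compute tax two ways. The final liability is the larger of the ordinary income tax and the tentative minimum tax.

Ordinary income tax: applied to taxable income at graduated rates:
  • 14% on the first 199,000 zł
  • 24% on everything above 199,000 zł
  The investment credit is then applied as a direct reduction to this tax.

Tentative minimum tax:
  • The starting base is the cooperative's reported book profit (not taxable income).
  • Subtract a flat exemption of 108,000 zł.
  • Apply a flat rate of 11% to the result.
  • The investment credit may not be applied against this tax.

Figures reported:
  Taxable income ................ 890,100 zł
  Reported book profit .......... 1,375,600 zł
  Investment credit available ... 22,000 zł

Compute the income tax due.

171,724 zł

Tentative minimum tax:
  Base (reported book profit): 1,375,600 zł
  Less exemption 108,000 zł → base 1,267,600 zł
  1,267,600 zł × 11% = 139,436 zł

Ordinary income tax:
  199,000 zł × 14% = 27,860 zł
  691,100 zł × 24% = 165,864 zł
  → 193,724 zł
  Less investment credit 22,000 zł → 171,724 zł

171,724 zł > 139,436 zł, so the ordinary income tax governs.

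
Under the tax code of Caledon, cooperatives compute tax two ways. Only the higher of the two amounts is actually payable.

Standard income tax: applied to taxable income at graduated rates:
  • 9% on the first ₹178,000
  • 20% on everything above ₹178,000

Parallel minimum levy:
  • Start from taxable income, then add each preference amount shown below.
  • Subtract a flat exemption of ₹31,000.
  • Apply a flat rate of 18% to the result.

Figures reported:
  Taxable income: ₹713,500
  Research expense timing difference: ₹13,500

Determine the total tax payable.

Standard income tax:
  ₹178,000 × 9% = ₹16,020
  ₹535,500 × 20% = ₹107,100
  → ₹123,120

Parallel minimum levy:
  Adjusted income: ₹713,500 + ₹13,500 = ₹727,000
  Less exemption ₹31,000 → base ₹696,000
  ₹696,000 × 18% = ₹125,280

₹125,280 > ₹123,120, so the parallel minimum levy is the binding amount.

₹125,280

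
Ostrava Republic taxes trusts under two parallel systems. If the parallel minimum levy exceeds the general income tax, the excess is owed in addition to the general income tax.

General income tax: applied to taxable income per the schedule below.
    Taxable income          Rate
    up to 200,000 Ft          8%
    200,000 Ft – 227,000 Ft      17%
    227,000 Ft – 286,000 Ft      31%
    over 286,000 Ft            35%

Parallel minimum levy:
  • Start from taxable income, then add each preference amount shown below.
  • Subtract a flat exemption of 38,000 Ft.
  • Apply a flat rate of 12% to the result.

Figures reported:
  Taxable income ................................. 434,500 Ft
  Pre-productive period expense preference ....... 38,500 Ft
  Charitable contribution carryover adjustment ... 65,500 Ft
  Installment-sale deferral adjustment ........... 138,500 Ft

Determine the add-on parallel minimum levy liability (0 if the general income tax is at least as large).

0 Ft

General income tax:
  200,000 Ft × 8% = 16,000 Ft
  27,000 Ft × 17% = 4,590 Ft
  59,000 Ft × 31% = 18,290 Ft
  148,500 Ft × 35% = 51,975 Ft
  → 90,855 Ft

Parallel minimum levy:
  Adjusted income: 434,500 Ft + 38,500 Ft + 65,500 Ft + 138,500 Ft = 677,000 Ft
  Less exemption 38,000 Ft → base 639,000 Ft
  639,000 Ft × 12% = 76,680 Ft

76,680 Ft ≤ 90,855 Ft, so no add-on is due.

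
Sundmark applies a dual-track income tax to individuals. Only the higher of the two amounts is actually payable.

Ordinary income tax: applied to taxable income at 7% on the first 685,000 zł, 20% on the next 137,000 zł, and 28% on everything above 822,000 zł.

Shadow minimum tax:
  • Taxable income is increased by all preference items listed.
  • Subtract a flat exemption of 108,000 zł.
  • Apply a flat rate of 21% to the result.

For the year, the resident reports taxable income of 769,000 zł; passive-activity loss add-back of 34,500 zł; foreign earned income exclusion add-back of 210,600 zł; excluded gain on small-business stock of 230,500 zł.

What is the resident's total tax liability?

Shadow minimum tax:
  Adjusted income: 769,000 zł + 34,500 zł + 210,600 zł + 230,500 zł = 1,244,600 zł
  Less exemption 108,000 zł → base 1,136,600 zł
  1,136,600 zł × 21% = 238,686 zł

Ordinary income tax:
  685,000 zł × 7% = 47,950 zł
  84,000 zł × 20% = 16,800 zł
  → 64,750 zł

238,686 zł > 64,750 zł, so the shadow minimum tax is the binding amount.

238,686 zł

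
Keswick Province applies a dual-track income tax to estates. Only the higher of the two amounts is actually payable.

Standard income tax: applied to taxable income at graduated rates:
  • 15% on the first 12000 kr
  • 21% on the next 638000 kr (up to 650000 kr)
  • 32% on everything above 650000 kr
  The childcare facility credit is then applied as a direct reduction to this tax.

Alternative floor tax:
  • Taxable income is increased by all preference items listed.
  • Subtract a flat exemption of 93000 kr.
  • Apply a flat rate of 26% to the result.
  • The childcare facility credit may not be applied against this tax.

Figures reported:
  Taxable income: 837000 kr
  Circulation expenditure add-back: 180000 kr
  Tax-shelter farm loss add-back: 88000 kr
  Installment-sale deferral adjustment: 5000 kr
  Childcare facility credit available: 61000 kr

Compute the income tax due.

Standard income tax:
  12000 kr × 15% = 1800 kr
  638000 kr × 21% = 133980 kr
  187000 kr × 32% = 59840 kr
  → 195620 kr
  Less childcare facility credit 61000 kr → 134620 kr

Alternative floor tax:
  Adjusted income: 837000 kr + 180000 kr + 88000 kr + 5000 kr = 1110000 kr
  Less exemption 93000 kr → base 1017000 kr
  1017000 kr × 26% = 264420 kr

264420 kr > 134620 kr, so the alternative floor tax is the binding amount.

264420 kr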